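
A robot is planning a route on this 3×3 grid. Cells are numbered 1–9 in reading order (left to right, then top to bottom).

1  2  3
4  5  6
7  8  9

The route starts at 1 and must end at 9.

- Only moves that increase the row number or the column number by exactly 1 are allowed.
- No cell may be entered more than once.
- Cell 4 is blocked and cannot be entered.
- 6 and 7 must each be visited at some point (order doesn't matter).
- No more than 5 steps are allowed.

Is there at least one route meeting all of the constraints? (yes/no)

7 is below but to the left of 6: going 6 → 7 would need a leftward move and 7 → 6 an upward move, so no right/down-only route can visit both required cells.

no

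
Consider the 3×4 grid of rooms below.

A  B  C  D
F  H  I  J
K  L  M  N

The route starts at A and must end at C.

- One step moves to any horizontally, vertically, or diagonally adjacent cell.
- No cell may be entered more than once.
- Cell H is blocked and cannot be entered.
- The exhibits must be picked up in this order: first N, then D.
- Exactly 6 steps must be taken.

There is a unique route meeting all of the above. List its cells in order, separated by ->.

The waypoints must appear in the order N, D, with no cell reused.
Route from A: right to B, 2× down-right (reaching N), 2× up (reaching D), left to C — 6 moves in all.
Check: order respected (N at step 3, D at step 5); 6 moves as required.

A -> B -> I -> N -> J -> D -> C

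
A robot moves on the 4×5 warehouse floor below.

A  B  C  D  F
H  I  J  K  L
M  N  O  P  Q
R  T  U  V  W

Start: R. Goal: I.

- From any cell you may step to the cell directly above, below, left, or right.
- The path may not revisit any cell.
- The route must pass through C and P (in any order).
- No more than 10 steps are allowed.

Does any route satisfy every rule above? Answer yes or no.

One route that works: R → M → N → O → P → K → D → C → J → I.

yes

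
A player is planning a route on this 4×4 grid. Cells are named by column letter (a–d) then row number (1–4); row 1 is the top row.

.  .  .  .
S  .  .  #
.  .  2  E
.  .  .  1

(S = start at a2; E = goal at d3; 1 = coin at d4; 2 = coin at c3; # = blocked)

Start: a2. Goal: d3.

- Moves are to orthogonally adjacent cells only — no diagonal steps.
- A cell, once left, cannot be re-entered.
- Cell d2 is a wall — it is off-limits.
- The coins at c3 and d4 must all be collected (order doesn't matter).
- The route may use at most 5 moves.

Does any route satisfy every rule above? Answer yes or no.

Even ignoring the no-revisit rule, getting from a2 to d3, taking the cheapest ordering a2 → c3 → d4 → d3 needs at least 3 + 2 + 1 = 6 moves (Manhattan distance per leg), which exceeds the 5-move limit.

no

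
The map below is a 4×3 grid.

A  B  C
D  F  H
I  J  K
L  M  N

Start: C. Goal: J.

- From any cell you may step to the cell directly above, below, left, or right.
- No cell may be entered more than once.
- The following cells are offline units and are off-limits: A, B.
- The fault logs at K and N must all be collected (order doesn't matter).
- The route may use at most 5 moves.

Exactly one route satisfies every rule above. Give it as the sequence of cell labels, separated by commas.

C, H, K, N, M, J

The budget equals the shortest possible length, so every move has to be on a shortest route through the required cells.
Route from C: 3× down (reaching N), left to M, up to J — 5 moves in all.
Check: all required cells visited; 5 ≤ 5 moves.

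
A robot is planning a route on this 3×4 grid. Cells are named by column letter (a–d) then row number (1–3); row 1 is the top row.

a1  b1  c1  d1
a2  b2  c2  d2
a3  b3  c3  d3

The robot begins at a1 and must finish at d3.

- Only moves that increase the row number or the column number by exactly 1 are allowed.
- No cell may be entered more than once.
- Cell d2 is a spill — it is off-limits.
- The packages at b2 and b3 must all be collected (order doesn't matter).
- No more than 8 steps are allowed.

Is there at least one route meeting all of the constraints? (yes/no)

One route that works: a1 → a2 → b2 → b3 → c3 → d3.

yes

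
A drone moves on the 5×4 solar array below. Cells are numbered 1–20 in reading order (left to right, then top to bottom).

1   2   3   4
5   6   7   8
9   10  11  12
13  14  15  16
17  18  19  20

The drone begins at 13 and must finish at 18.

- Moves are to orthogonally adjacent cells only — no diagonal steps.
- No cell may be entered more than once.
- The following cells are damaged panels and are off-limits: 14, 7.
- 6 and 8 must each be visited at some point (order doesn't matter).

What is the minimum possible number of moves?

12

Any route passes through 6 and 8 in some order between 13 and 18. Summing Manhattan distances along each leg and taking the cheapest ordering (13 → 6 → 8 → 18) gives a lower bound of 3 + 2 + 5 = 10 moves.
That bound ignores the blocked cells. Measuring each leg by the fewest moves that actually steer around them (13→6: 3; 6→8: 4; 8→18: 5) raises the lower bound to 12.
A route of 12 moves exists: 13 → 9 → 5 → 6 → 2 → 3 → 4 → 8 → 12 → 16 → 20 → 19 → 18.
Since 12 matches that lower bound, it is optimal.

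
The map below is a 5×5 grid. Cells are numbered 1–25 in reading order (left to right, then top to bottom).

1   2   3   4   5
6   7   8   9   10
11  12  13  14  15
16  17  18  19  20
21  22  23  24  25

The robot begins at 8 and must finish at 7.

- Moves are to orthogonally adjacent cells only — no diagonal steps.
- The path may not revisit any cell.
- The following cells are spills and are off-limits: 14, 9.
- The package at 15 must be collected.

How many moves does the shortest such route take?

11

Any route passes through 15 somewhere between 8 and 7. Summing Manhattan distances along the two legs (8 → 15 → 7) gives a lower bound of 3 + 4 = 7 moves.
That bound ignores the blocked cells. Measuring each leg by the fewest moves that actually steer around them (8→15: 5; 15→7: 6) raises the lower bound to 11.
A route of 11 moves exists: 8 → 3 → 4 → 5 → 10 → 15 → 20 → 19 → 18 → 13 → 12 → 7.
Since 11 matches that lower bound, it is optimal.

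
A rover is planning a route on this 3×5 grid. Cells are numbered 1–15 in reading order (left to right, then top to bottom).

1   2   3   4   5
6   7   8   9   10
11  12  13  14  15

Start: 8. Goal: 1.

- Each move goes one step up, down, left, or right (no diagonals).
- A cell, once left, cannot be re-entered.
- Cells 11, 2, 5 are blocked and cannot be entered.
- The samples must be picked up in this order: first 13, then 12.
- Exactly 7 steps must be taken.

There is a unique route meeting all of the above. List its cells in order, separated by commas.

The waypoints must appear in the order 13, 12, with no cell reused.
Route from 8: right 1 to 9, down 1 to 14, left 2 to 12, up 1 to 7, left 1 to 6, up 1 to 1 — 7 moves in all.
Check: order respected (13 at step 3, 12 at step 4); 7 moves as required.

8, 9, 14, 13, 12, 7, 6, 1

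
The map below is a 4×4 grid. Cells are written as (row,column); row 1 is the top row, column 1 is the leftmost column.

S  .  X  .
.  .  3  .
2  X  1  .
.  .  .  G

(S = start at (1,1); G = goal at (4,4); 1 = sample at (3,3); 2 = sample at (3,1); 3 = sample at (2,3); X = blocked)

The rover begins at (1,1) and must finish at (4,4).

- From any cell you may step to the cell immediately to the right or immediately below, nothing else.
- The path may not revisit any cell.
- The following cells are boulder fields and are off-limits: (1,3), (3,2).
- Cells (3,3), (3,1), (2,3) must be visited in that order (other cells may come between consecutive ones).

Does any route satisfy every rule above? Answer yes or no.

no

(3,1) lies to the left of (3,3), so going from (3,3) to (3,1) would need a leftward move — but moves only go right/down, so (3,3) cannot be visited before (3,1).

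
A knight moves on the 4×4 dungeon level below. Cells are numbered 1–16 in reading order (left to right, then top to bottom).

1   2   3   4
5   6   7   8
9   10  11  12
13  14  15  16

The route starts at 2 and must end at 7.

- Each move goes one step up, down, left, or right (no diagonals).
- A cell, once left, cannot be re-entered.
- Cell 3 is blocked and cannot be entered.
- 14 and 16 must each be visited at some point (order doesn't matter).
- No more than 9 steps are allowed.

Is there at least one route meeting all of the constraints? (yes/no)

One route that works: 2 → 6 → 10 → 14 → 15 → 16 → 12 → 8 → 7.

yes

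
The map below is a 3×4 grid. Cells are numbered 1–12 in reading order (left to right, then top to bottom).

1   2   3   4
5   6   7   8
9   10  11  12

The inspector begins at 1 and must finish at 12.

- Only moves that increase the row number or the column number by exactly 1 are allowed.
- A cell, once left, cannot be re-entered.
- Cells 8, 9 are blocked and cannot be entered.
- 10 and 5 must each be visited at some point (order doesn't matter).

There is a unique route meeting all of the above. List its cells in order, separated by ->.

Moves only go right or down, so the column and row indices never decrease.
Route from 1: down 1 to 5, right 1 to 6, down 1 to 10, right 2 to 12 — 5 moves in all.
Check: all required cells visited.

1 -> 5 -> 6 -> 10 -> 11 -> 12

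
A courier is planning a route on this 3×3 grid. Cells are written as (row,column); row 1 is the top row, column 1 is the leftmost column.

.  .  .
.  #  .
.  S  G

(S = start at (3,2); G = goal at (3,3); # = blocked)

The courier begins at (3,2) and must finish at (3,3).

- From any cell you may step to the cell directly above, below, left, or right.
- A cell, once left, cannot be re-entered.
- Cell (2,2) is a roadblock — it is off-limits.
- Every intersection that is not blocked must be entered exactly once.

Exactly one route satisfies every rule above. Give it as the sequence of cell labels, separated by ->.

Need to visit all 8 open cells exactly once, starting at (3,2) and ending at (3,3).
Route from (3,2): left 1 to (3,1), up 2 to (1,1), right 2 to (1,3), down 2 to (3,3) — 7 moves in all.
Check: all 8 open cells covered.

(3,2) -> (3,1) -> (2,1) -> (1,1) -> (1,2) -> (1,3) -> (2,3) -> (3,3)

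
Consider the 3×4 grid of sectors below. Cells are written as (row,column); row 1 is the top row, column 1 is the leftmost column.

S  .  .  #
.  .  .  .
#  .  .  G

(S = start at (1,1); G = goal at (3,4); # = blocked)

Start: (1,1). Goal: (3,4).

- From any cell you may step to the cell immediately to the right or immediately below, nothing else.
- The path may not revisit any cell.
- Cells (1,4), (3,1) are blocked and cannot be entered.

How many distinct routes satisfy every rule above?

8

A right/down-only route from (1,1) to (3,4) makes exactly 2 down-moves and 3 right-moves in some order.
With no other constraints that would be C(5,2) = 10 routes.
Subtract routes through each blocked cell (inclusion–exclusion for overlaps): − through (1,4): 1 − through (3,1): 1 → 8.
That gives 8 routes.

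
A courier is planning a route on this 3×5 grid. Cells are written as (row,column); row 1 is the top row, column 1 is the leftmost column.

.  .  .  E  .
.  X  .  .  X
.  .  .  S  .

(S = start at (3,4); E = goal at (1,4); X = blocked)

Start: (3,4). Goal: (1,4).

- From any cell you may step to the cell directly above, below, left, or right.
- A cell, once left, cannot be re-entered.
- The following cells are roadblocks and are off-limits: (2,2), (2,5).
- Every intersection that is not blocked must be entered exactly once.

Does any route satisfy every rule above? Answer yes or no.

Cell (1,5) has only one open neighbour but is neither the start nor the goal, so a Hamiltonian route would have to both enter and leave it through the same neighbour — impossible without revisiting.

no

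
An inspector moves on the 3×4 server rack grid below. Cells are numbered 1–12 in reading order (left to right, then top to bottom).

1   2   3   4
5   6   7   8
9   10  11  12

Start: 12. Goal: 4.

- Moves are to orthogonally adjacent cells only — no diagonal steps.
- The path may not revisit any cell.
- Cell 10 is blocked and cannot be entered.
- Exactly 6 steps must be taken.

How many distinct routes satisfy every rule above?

2

Need simple routes of exactly 6 moves from 12 to 4 (Manhattan distance 2, so 2 moves are spent on a detour and 2 undoing it).
Enumerating: 12 8 7 6 2 3 4 | 12 11 7 6 2 3 4.
That gives 2 routes.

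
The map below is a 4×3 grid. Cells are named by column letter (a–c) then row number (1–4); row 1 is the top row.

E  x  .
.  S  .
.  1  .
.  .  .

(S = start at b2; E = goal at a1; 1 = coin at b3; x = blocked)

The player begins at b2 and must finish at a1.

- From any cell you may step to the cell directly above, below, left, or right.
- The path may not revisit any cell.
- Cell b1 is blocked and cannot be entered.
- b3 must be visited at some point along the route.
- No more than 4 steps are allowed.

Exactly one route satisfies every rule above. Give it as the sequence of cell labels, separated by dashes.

b2 - b3 - a3 - a2 - a1

Any route must reach b3 and still end at a1 within 4 moves, so the order of the required stops is forced.
Route from b2: down 1 to b3, left 1 to a3, up 2 to a1 — 4 moves in all.
Check: all required cells visited; 4 ≤ 4 moves.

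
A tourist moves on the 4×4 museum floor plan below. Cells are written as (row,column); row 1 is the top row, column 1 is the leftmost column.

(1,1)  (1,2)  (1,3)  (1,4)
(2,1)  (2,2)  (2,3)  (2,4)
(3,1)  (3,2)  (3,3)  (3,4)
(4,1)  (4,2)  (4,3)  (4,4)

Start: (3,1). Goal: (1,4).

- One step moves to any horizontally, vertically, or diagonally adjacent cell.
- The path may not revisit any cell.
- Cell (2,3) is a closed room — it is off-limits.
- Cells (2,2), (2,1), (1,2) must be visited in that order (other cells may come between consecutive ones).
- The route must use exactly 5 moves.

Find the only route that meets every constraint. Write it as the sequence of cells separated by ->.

The waypoints must appear in the order (2,2), (2,1), (1,2), with no cell reused.
Route from (3,1): up-right to (2,2), left to (2,1), up-right to (1,2), 2× right (reaching (1,4)) — 5 moves in all.
Check: order respected ((2,2) at step 1, (2,1) at step 2, (1,2) at step 3); 5 moves as required.

(3,1) -> (2,2) -> (2,1) -> (1,2) -> (1,3) -> (1,4)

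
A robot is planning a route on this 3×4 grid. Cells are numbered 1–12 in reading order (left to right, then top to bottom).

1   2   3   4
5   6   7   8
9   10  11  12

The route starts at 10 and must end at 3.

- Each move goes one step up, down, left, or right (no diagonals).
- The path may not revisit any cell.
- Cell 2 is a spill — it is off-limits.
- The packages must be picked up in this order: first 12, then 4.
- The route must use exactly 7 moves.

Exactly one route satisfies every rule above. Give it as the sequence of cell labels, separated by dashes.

The waypoints must appear in the order 12, 4, with no cell reused.
Route from 10: up 1 to 6, right 1 to 7, down 1 to 11, right 1 to 12, up 2 to 4, left 1 to 3 — 7 moves in all.
Check: order respected (12 at step 4, 4 at step 6); 7 moves as required.

10 - 6 - 7 - 11 - 12 - 8 - 4 - 3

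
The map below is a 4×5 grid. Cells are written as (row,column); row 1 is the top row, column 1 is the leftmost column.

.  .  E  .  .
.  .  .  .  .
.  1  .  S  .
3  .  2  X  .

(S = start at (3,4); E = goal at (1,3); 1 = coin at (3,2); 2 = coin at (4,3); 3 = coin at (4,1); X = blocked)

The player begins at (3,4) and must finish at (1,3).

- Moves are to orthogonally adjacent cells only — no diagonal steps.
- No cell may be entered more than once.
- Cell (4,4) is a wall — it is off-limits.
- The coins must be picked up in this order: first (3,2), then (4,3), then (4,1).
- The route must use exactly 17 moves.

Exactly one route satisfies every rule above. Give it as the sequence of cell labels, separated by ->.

(3,4) -> (3,5) -> (2,5) -> (1,5) -> (1,4) -> (2,4) -> (2,3) -> (2,2) -> (3,2) -> (3,3) -> (4,3) -> (4,2) -> (4,1) -> (3,1) -> (2,1) -> (1,1) -> (1,2) -> (1,3)

The waypoints must appear in the order (3,2), (4,3), (4,1), with no cell reused.
Route from (3,4): right 1 to (3,5), up 2 to (1,5), left 1 to (1,4), down 1 to (2,4), left 2 to (2,2), down 1 to (3,2), right 1 to (3,3), down 1 to (4,3), left 2 to (4,1), up 3 to (1,1), right 2 to (1,3) — 17 moves in all.
Check: order respected (1 at step 8, 2 at step 10, 3 at step 12); 17 moves as required.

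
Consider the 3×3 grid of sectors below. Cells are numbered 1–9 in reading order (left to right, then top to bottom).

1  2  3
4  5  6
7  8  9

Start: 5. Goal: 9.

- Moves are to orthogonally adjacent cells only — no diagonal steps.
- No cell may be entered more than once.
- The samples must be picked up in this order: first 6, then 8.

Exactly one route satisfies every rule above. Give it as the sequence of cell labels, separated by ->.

The waypoints must appear in the order 6, 8, with no cell reused.
Route from 5: right 1 to 6, up 1 to 3, left 2 to 1, down 2 to 7, right 2 to 9 — 8 moves in all.
Check: order respected (6 at step 1, 8 at step 7).

5 -> 6 -> 3 -> 2 -> 1 -> 4 -> 7 -> 8 -> 9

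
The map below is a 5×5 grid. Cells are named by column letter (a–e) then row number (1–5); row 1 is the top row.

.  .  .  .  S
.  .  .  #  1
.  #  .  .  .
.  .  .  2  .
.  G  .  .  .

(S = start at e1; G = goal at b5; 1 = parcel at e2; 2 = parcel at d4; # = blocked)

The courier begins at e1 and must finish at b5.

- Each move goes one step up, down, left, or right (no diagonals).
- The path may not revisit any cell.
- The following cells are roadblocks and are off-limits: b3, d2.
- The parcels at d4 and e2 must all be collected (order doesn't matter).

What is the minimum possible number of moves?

Any route passes through d4 and e2 in some order between e1 and b5. Summing Manhattan distances along each leg and taking the cheapest ordering (e1 → e2 → d4 → b5) gives a lower bound of 1 + 3 + 3 = 7 moves.
A route of 7 moves achieves this: e1 → e2 → e3 → e4 → d4 → d5 → c5 → b5.
Since 7 matches the lower bound, it is optimal.

7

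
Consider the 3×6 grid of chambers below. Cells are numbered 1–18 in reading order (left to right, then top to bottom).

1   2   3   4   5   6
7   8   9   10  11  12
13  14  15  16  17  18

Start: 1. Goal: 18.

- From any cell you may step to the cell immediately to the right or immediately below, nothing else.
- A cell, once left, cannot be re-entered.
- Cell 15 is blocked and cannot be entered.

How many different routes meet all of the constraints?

15

A right/down-only route from 1 to 18 makes exactly 2 down-moves and 5 right-moves in some order.
With no other constraints that would be C(7,2) = 21 routes.
Subtract routes through each blocked cell (inclusion–exclusion for overlaps): − through 15: 6 → 15.
That gives 15 routes.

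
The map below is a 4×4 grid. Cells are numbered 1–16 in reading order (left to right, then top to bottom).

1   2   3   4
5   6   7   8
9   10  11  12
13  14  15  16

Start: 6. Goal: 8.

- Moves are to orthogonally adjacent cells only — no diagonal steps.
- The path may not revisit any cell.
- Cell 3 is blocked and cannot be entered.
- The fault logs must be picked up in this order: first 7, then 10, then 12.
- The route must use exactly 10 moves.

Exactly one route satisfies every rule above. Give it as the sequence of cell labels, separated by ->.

The waypoints must appear in the order 7, 10, 12, with no cell reused.
Route from 6: right to 7, down to 11, 2× left (reaching 9), down to 13, 3× right (reaching 16), 2× up (reaching 8) — 10 moves in all.
Check: order respected (7 at step 1, 10 at step 3, 12 at step 9); 10 moves as required.

6 -> 7 -> 11 -> 10 -> 9 -> 13 -> 14 -> 15 -> 16 -> 12 -> 8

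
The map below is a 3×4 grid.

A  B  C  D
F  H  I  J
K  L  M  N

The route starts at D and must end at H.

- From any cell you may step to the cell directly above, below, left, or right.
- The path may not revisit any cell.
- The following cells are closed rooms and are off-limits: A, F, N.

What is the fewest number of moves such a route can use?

3

The Manhattan distance from D to H is |1−2| + |4−2| = 3, so at least 3 moves are needed.
A route of 3 moves achieves this: D → J → I → H.
Since 3 matches the lower bound, it is optimal.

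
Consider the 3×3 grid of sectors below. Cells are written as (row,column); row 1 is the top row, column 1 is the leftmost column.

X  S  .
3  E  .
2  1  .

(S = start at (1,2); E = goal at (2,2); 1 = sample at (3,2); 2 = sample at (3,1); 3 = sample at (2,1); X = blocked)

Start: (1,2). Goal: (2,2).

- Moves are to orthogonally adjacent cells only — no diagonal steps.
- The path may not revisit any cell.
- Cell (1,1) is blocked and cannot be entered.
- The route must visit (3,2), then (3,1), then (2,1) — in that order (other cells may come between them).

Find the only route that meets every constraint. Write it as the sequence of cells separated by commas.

(1,2), (1,3), (2,3), (3,3), (3,2), (3,1), (2,1), (2,2)

The waypoints must appear in the order (3,2), (3,1), (2,1), with no cell reused.
Route from (1,2): right to (1,3), 2× down (reaching (3,3)), 2× left (reaching (3,1)), up to (2,1), right to (2,2) — 7 moves in all.
Check: order respected (1 at step 4, 2 at step 5, 3 at step 6).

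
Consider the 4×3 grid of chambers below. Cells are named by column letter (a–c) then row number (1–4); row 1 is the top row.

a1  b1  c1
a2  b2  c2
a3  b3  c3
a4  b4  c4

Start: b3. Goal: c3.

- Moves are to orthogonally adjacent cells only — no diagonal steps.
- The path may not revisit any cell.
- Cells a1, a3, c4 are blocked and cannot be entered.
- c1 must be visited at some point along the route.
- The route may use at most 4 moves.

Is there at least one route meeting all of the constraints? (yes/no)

no

Even ignoring the no-revisit rule, getting from b3 to c3 via c1 needs at least 3 + 2 = 5 moves (Manhattan distance per leg), which exceeds the 4-move limit.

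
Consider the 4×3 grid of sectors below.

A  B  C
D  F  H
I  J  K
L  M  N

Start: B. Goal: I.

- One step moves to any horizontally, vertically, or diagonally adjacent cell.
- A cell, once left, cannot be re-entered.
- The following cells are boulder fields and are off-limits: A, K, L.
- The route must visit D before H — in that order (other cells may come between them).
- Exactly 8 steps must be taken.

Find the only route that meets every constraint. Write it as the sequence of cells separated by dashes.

B - D - F - C - H - J - N - M - I

The waypoints must appear in the order D, H, with no cell reused.
Route from B: down-left to D, right to F, up-right to C, down to H, down-left to J, down-right to N, left to M, up-left to I — 8 moves in all.
Check: order respected (D at step 1, H at step 4); 8 moves as required.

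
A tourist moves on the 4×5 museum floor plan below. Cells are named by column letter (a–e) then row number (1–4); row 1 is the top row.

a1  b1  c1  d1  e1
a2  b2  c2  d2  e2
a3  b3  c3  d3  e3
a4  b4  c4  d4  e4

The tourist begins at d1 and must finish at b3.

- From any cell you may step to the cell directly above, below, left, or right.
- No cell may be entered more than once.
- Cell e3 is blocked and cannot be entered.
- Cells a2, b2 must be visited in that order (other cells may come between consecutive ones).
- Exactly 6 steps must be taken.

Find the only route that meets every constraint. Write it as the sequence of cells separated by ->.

The waypoints must appear in the order a2, b2, with no cell reused.
Route from d1: 3× left (reaching a1), down to a2, right to b2, down to b3 — 6 moves in all.
Check: order respected (a2 at step 4, b2 at step 5); 6 moves as required.

d1 -> c1 -> b1 -> a1 -> a2 -> b2 -> b3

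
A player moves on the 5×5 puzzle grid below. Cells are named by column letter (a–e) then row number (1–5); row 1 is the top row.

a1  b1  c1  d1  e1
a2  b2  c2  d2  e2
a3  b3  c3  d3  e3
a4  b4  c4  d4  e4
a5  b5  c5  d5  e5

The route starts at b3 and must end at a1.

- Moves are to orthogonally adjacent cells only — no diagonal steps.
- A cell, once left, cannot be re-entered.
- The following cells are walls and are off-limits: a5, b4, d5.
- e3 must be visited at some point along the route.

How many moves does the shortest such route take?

Any route passes through e3 somewhere between b3 and a1. Summing Manhattan distances along the two legs (b3 → e3 → a1) gives a lower bound of 3 + 6 = 9 moves.
A route of 9 moves achieves this: b3 → c3 → d3 → e3 → e2 → e1 → d1 → c1 → b1 → a1.
Since 9 matches the lower bound, it is optimal.

9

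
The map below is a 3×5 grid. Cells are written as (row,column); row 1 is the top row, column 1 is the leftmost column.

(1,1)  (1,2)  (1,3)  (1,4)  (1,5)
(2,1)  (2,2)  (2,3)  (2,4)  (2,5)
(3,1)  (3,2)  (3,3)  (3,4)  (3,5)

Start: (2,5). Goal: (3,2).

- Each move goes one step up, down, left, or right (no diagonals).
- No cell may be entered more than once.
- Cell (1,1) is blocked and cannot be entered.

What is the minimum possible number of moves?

4

The Manhattan distance from (2,5) to (3,2) is |2−3| + |5−2| = 4, so at least 4 moves are needed.
A route of 4 moves achieves this: (2,5) → (3,5) → (3,4) → (3,3) → (3,2).
Since 4 matches the lower bound, it is optimal.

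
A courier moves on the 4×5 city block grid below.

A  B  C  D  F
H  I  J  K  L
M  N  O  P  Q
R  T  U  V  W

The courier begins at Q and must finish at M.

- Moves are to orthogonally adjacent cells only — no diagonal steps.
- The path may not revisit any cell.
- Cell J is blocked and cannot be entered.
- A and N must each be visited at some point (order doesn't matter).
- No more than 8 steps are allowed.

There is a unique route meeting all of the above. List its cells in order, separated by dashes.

Q - P - O - N - I - B - A - H - M

The 8-move cap with required stops at A, N leaves no slack for detours.
Route from Q: left 3 to N, up 2 to B, left 1 to A, down 2 to M — 8 moves in all.
Check: all required cells visited; 8 ≤ 8 moves.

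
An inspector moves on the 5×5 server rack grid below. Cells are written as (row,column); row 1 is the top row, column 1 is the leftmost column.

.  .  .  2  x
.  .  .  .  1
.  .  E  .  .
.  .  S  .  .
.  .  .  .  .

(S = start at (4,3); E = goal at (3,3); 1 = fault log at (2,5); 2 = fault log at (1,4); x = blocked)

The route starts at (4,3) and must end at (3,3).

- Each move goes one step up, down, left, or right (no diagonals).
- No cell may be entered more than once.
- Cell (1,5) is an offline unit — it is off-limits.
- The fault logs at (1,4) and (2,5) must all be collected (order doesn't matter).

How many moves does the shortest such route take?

Any route passes through (1,4) and (2,5) in some order between (4,3) and (3,3). Summing Manhattan distances along each leg and taking the cheapest ordering ((4,3) → (2,5) → (1,4) → (3,3)) gives a lower bound of 4 + 2 + 3 = 9 moves.
A route of 9 moves achieves this: (4,3) → (4,4) → (3,4) → (3,5) → (2,5) → (2,4) → (1,4) → (1,3) → (2,3) → (3,3).
Since 9 matches the lower bound, it is optimal.

9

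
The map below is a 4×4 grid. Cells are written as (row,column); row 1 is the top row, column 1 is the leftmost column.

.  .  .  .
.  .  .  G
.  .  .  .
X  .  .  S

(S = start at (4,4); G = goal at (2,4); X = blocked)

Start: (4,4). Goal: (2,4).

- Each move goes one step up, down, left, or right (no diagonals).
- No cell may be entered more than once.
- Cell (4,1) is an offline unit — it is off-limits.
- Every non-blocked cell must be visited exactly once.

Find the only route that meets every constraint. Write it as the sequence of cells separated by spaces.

(4,4) (3,4) (3,3) (4,3) (4,2) (3,2) (3,1) (2,1) (1,1) (1,2) (2,2) (2,3) (1,3) (1,4) (2,4)

Need to visit all 15 open cells exactly once, starting at (4,4) and ending at (2,4).
Cell (3,1) has only two open neighbours ((2,1) and (3,2)), so the path must pass straight through it: one of those is the cell it's entered from and the other is where it exits.
Route from (4,4): up to (3,4), left to (3,3), down to (4,3), left to (4,2), up to (3,2), left to (3,1), 2× up (reaching (1,1)), right to (1,2), down to (2,2), right to (2,3), up to (1,3), right to (1,4), down to (2,4) — 14 moves in all.
Check: all 15 open cells covered.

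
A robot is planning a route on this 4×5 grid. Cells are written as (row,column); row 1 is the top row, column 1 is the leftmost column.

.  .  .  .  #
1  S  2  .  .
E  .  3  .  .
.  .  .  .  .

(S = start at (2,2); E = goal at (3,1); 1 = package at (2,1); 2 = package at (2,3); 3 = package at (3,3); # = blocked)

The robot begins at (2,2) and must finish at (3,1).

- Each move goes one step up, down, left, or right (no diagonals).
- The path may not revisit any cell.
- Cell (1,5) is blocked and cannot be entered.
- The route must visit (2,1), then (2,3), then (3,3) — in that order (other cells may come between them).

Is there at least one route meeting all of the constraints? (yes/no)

yes

One route that works: (2,2) → (2,1) → (1,1) → (1,2) → (1,3) → (2,3) → (3,3) → (3,2) → (3,1).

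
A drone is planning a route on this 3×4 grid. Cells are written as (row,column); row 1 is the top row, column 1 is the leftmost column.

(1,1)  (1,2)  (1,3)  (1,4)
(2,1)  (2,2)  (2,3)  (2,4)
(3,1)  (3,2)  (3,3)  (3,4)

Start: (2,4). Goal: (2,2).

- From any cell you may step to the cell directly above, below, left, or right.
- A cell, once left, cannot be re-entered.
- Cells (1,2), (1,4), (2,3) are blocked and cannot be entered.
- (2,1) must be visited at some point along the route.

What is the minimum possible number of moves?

6

Any route passes through (2,1) somewhere between (2,4) and (2,2). Summing Manhattan distances along the two legs ((2,4) → (2,1) → (2,2)) gives a lower bound of 3 + 1 = 4 moves.
That bound ignores the blocked cells. Measuring each leg by the fewest moves that actually steer around them ((2,4)→(2,1): 5; (2,1)→(2,2): 1) raises the lower bound to 6.
A route of 6 moves exists: (2,4) → (3,4) → (3,3) → (3,2) → (3,1) → (2,1) → (2,2).
Since 6 matches that lower bound, it is optimal.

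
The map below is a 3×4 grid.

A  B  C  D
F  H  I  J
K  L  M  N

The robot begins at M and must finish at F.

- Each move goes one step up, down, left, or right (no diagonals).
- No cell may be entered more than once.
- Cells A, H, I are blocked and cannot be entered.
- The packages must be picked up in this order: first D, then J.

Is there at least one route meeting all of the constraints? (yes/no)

no

Every way from D onward to F runs back through M, which the route has already used — so it cannot be completed without a revisit.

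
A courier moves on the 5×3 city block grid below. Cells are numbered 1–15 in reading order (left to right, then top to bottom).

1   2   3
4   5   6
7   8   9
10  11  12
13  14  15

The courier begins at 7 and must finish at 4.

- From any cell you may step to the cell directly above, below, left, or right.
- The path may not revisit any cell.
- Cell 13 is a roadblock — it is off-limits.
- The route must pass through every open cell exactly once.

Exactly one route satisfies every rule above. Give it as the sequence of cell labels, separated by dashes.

Need to visit all 14 open cells exactly once, starting at 7 and ending at 4.
Cell 3 has only two open neighbours (6 and 2), so the path must pass straight through it: one of those is the cell it's entered from and the other is where it exits.
Route from 7: down 1 to 10, right 1 to 11, down 1 to 14, right 1 to 15, up 2 to 9, left 1 to 8, up 1 to 5, right 1 to 6, up 1 to 3, left 2 to 1, down 1 to 4 — 13 moves in all.
Check: all 14 open cells covered.

7 - 10 - 11 - 14 - 15 - 12 - 9 - 8 - 5 - 6 - 3 - 2 - 1 - 4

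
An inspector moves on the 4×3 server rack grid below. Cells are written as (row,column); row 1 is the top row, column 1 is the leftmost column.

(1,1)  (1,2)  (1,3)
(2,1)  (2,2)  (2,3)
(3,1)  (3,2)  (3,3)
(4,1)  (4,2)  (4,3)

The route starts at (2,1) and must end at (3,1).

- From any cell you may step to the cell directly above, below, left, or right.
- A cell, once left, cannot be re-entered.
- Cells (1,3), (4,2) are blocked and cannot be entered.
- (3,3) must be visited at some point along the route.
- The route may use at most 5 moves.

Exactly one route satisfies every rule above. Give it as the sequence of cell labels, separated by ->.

Any route must reach (3,3) and still end at (3,1) within 5 moves, so the order of the required stops is forced.
Route from (2,1): 2× right (reaching (2,3)), down to (3,3), 2× left (reaching (3,1)) — 5 moves in all.
Check: all required cells visited; 5 ≤ 5 moves.

(2,1) -> (2,2) -> (2,3) -> (3,3) -> (3,2) -> (3,1)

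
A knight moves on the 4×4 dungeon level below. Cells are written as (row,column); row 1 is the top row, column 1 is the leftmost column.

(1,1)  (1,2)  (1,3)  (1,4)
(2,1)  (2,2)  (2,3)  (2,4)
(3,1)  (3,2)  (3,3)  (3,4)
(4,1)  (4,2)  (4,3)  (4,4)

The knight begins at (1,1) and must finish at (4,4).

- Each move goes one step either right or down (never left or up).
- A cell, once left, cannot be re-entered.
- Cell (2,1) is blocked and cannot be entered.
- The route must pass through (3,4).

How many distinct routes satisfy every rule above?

6

A right/down-only route from (1,1) to (4,4) makes exactly 3 down-moves and 3 right-moves in some order.
With no other constraints that would be C(6,3) = 20 routes.
Split at (3,4) and multiply the segment counts (each segment already excludes blocked cells): (1,1)→(3,4): 6; (3,4)→(4,4): 1; product = 6.
That gives 6 routes.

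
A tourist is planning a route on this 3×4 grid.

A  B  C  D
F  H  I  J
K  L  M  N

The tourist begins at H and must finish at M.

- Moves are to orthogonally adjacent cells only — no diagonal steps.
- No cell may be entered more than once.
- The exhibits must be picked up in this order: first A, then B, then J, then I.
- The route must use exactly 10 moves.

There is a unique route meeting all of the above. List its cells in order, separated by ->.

The waypoints must appear in the order A, B, J, I, with no cell reused.
Route from H: down 1 to L, left 1 to K, up 2 to A, right 3 to D, down 1 to J, left 1 to I, down 1 to M — 10 moves in all.
Check: order respected (A at step 4, B at step 5, J at step 8, I at step 9); 10 moves as required.

H -> L -> K -> F -> A -> B -> C -> D -> J -> I -> M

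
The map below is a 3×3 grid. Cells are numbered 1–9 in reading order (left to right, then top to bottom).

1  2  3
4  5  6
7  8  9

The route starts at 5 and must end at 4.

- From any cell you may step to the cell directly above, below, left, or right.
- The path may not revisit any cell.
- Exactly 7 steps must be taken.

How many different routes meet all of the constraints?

Need simple routes of exactly 7 moves from 5 to 4 (Manhattan distance 1, so 3 moves are spent on a detour and 3 undoing it).
Enumerating: 5 2 3 6 9 8 7 4 | 5 8 9 6 3 2 1 4.
That gives 2 routes.

2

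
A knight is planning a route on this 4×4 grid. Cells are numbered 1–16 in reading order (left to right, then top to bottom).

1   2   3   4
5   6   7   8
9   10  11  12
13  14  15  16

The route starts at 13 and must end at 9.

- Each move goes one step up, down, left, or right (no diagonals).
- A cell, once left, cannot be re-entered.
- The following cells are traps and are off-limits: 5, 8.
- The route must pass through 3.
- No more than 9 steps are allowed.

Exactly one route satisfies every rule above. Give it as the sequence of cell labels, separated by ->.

Any route must reach 3 and still end at 9 within 9 moves, so the order of the required stops is forced.
Route from 13: 2× right (reaching 15), 3× up (reaching 3), left to 2, 2× down (reaching 10), left to 9 — 9 moves in all.
Check: all required cells visited; 9 ≤ 9 moves.

13 -> 14 -> 15 -> 11 -> 7 -> 3 -> 2 -> 6 -> 10 -> 9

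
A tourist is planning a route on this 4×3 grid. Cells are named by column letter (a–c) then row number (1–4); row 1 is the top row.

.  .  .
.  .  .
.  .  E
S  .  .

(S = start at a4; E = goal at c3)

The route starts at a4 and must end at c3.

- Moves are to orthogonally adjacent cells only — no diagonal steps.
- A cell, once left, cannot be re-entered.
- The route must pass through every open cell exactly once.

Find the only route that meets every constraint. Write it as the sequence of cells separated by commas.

Need to visit all 12 open cells exactly once, starting at a4 and ending at c3.
Cell c4 has only two open neighbours (c3 and b4), so the path must pass straight through it: one of those is the cell it's entered from and the other is where it exits.
Route from a4: 3× up (reaching a1), 2× right (reaching c1), down to c2, left to b2, 2× down (reaching b4), right to c4, up to c3 — 11 moves in all.
Check: all 12 open cells covered.

a4, a3, a2, a1, b1, c1, c2, b2, b3, b4, c4, c3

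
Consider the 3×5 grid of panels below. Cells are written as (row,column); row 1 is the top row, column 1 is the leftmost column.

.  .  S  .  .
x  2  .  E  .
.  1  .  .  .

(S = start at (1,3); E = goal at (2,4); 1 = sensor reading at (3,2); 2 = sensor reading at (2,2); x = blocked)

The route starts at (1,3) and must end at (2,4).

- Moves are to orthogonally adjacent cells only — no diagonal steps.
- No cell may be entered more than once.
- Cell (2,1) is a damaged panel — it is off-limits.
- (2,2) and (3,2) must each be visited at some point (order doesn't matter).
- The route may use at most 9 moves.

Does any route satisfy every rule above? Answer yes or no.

yes

One route that works: (1,3) → (2,3) → (2,2) → (3,2) → (3,3) → (3,4) → (2,4).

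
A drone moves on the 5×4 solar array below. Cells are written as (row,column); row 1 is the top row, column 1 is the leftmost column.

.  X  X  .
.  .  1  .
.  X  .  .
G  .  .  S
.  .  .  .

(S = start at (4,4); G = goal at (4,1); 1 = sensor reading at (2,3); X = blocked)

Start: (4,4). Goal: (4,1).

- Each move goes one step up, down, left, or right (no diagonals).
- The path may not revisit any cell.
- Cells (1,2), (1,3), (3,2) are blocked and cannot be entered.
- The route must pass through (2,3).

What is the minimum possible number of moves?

7

Any route passes through (2,3) somewhere between (4,4) and (4,1). Summing Manhattan distances along the two legs ((4,4) → (2,3) → (4,1)) gives a lower bound of 3 + 4 = 7 moves.
A route of 7 moves achieves this: (4,4) → (3,4) → (2,4) → (2,3) → (3,3) → (4,3) → (4,2) → (4,1).
Since 7 matches the lower bound, it is optimal.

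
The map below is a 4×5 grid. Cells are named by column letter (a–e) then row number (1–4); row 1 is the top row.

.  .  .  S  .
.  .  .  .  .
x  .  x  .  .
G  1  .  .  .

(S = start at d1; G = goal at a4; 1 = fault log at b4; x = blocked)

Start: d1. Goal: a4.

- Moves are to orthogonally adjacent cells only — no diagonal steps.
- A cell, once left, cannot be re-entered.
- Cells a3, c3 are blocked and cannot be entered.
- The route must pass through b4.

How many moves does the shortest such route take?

Any route passes through b4 somewhere between d1 and a4. Summing Manhattan distances along the two legs (d1 → b4 → a4) gives a lower bound of 5 + 1 = 6 moves.
A route of 6 moves achieves this: d1 → d2 → d3 → d4 → c4 → b4 → a4.
Since 6 matches the lower bound, it is optimal.

6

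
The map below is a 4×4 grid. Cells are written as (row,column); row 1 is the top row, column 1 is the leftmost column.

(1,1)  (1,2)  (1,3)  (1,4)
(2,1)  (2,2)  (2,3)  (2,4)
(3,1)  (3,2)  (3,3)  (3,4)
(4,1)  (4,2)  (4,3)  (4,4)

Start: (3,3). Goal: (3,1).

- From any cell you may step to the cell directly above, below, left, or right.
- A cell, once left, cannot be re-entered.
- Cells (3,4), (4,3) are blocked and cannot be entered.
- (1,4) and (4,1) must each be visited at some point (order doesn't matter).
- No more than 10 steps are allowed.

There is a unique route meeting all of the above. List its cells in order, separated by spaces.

The 10-move cap with required stops at (1,4), (4,1) leaves no slack for detours.
Route from (3,3): up 1 to (2,3), right 1 to (2,4), up 1 to (1,4), left 2 to (1,2), down 3 to (4,2), left 1 to (4,1), up 1 to (3,1) — 10 moves in all.
Check: all required cells visited; 10 ≤ 10 moves.

(3,3) (2,3) (2,4) (1,4) (1,3) (1,2) (2,2) (3,2) (4,2) (4,1) (3,1)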